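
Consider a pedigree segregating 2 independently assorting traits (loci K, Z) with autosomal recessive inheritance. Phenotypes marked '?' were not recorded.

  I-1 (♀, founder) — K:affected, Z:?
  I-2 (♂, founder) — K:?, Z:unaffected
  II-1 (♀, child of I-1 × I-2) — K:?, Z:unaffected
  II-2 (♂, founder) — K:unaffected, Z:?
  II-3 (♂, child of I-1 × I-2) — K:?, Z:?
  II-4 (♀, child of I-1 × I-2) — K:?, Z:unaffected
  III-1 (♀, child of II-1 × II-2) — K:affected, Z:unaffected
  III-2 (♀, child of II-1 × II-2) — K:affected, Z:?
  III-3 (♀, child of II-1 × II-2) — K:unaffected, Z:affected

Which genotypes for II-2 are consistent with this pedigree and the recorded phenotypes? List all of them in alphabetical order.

K/I-1 aff ·: kk
K/I-2 ? ·: KK|Kk|kk
K/II-1 ? I-1×I-2: Kk|kk
K/II-2 un ·: Kk
K/II-3 ? I-1×I-2: Kk|kk
K/II-4 ? I-1×I-2: Kk|kk
K/III-1 aff II-1×II-2: kk
K/III-2 aff II-1×II-2: kk
K/III-3 un II-1×II-2: KK|Kk
⇒ K over [I-1,I-2,II-1,II-2,II-3,II-4,III-1,III-2,III-3]: 15 consistent
Z/I-1 ? ·: ZZ|Zz|zz
Z/I-2 un ·: ZZ|Zz
Z/II-1 un I-1×I-2: Zz
Z/II-2 ? ·: Zz|zz
Z/II-3 ? I-1×I-2: ZZ|Zz|zz
Z/II-4 un I-1×I-2: ZZ|Zz
Z/III-1 un II-1×II-2: ZZ|Zz
Z/III-2 ? II-1×II-2: ZZ|Zz|zz
Z/III-3 aff II-1×II-2: zz
⇒ Z over [I-1,I-2,II-1,II-2,II-3,II-4,III-1,III-2,III-3]: 136 consistent

II-2 ∈ {Kk Zz, Kk zz}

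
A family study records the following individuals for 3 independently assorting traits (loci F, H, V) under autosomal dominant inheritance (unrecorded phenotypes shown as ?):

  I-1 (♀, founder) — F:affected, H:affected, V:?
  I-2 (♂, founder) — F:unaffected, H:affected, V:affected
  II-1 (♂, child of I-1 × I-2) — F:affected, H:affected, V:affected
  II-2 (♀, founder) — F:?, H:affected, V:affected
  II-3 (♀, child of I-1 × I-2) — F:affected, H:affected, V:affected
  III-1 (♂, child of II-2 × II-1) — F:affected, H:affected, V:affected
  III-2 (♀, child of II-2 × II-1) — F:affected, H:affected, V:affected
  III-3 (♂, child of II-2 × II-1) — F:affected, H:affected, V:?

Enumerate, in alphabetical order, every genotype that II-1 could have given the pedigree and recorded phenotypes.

II-1 ∈ {Ff HH VV, Ff HH Vv, Ff Hh VV, Ff Hh Vv}

F/I-1 aff ·: Ff|FF
F/I-2 un ·: ff
F/II-1 aff I-1×I-2: Ff
F/II-2 ? ·: ff|Ff|FF
F/II-3 aff I-1×I-2: Ff
F/III-1 aff II-2×II-1: Ff|FF
F/III-2 aff II-2×II-1: Ff|FF
F/III-3 aff II-2×II-1: Ff|FF
⇒ F over [I-1,I-2,II-1,II-2,II-3,III-1,III-2,III-3]: 34 consistent
H/I-1 aff ·: Hh|HH
H/I-2 aff ·: Hh|HH
H/II-1 aff I-1×I-2: Hh|HH
H/II-2 aff ·: Hh|HH
H/II-3 aff I-1×I-2: Hh|HH
H/III-1 aff II-2×II-1: Hh|HH
H/III-2 aff II-2×II-1: Hh|HH
H/III-3 aff II-2×II-1: Hh|HH
⇒ H over [I-1,I-2,II-1,II-2,II-3,III-1,III-2,III-3]: 159 consistent
V/I-1 ? ·: vv|Vv|VV
V/I-2 aff ·: Vv|VV
V/II-1 aff I-1×I-2: Vv|VV
V/II-2 aff ·: Vv|VV
V/II-3 aff I-1×I-2: Vv|VV
V/III-1 aff II-2×II-1: Vv|VV
V/III-2 aff II-2×II-1: Vv|VV
V/III-3 ? II-2×II-1: vv|Vv|VV
⇒ V over [I-1,I-2,II-1,II-2,II-3,III-1,III-2,III-3]: 223 consistent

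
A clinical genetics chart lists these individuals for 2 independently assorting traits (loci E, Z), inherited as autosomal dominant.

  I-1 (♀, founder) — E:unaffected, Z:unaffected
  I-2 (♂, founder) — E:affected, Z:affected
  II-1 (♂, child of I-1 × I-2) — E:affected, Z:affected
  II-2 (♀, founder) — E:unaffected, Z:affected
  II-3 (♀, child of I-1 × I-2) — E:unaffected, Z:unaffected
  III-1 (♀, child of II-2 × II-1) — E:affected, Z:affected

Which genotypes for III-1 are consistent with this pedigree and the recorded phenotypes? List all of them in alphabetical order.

III-1 ∈ {Ee ZZ, Ee Zz}

E/I-1 un ·: ee
E/I-2 aff ·: Ee
E/II-1 aff I-1×I-2: Ee
E/II-2 un ·: ee
E/II-3 un I-1×I-2: ee
E/III-1 aff II-2×II-1: Ee
⇒ E over [I-1,I-2,II-1,II-2,II-3,III-1]: 1 consistent
Z/I-1 un ·: zz
Z/I-2 aff ·: Zz
Z/II-1 aff I-1×I-2: Zz
Z/II-2 aff ·: Zz|ZZ
Z/II-3 un I-1×I-2: zz
Z/III-1 aff II-2×II-1: Zz|ZZ
⇒ Z over [I-1,I-2,II-1,II-2,II-3,III-1]: 4 consistent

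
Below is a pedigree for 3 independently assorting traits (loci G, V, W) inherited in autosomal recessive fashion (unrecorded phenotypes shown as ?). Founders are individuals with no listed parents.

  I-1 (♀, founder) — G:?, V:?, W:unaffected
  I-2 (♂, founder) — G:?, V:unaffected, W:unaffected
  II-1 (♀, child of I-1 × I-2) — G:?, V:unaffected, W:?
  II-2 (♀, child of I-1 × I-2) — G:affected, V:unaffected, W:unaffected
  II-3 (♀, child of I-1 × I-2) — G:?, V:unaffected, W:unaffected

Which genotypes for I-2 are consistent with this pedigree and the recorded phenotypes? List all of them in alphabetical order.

I-2 ∈ {Gg VV WW, Gg VV Ww, Gg Vv WW, Gg Vv Ww, gg VV WW, gg VV Ww, gg Vv WW, gg Vv Ww}

G/I-1 ? ·: Gg|gg
G/I-2 ? ·: Gg|gg
G/II-1 ? I-1×I-2: GG|Gg|gg
G/II-2 aff I-1×I-2: gg
G/II-3 ? I-1×I-2: GG|Gg|gg
⇒ G over [I-1,I-2,II-1,II-2,II-3]: 18 consistent
V/I-1 ? ·: VV|Vv|vv
V/I-2 un ·: VV|Vv
V/II-1 un I-1×I-2: VV|Vv
V/II-2 un I-1×I-2: VV|Vv
V/II-3 un I-1×I-2: VV|Vv
⇒ V over [I-1,I-2,II-1,II-2,II-3]: 27 consistent
W/I-1 un ·: WW|Ww
W/I-2 un ·: WW|Ww
W/II-1 ? I-1×I-2: WW|Ww|ww
W/II-2 un I-1×I-2: WW|Ww
W/II-3 un I-1×I-2: WW|Ww
⇒ W over [I-1,I-2,II-1,II-2,II-3]: 29 consistent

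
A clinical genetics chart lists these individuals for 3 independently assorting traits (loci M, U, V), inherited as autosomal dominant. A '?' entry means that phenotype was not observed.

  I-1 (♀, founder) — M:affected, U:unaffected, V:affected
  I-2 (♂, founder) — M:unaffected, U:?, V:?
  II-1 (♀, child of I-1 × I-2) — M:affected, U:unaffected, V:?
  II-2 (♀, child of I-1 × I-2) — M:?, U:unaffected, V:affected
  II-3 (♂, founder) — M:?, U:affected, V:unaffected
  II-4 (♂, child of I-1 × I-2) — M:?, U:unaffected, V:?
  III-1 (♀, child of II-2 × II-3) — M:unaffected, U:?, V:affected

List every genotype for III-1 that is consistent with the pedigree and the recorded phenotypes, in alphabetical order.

III-1 ∈ {mm Uu Vv, mm uu Vv}

M/I-1 aff ·: Mm|MM
M/I-2 un ·: mm
M/II-1 aff I-1×I-2: Mm
M/II-2 ? I-1×I-2: mm|Mm
M/II-3 ? ·: mm|Mm
M/II-4 ? I-1×I-2: mm|Mm
M/III-1 un II-2×II-3: mm
⇒ M over [I-1,I-2,II-1,II-2,II-3,II-4,III-1]: 10 consistent
U/I-1 un ·: uu
U/I-2 ? ·: uu|Uu
U/II-1 un I-1×I-2: uu
U/II-2 un I-1×I-2: uu
U/II-3 aff ·: Uu|UU
U/II-4 un I-1×I-2: uu
U/III-1 ? II-2×II-3: uu|Uu
⇒ U over [I-1,I-2,II-1,II-2,II-3,II-4,III-1]: 6 consistent
V/I-1 aff ·: Vv|VV
V/I-2 ? ·: vv|Vv|VV
V/II-1 ? I-1×I-2: vv|Vv|VV
V/II-2 aff I-1×I-2: Vv|VV
V/II-3 un ·: vv
V/II-4 ? I-1×I-2: vv|Vv|VV
V/III-1 aff II-2×II-3: Vv
⇒ V over [I-1,I-2,II-1,II-2,II-3,II-4,III-1]: 40 consistent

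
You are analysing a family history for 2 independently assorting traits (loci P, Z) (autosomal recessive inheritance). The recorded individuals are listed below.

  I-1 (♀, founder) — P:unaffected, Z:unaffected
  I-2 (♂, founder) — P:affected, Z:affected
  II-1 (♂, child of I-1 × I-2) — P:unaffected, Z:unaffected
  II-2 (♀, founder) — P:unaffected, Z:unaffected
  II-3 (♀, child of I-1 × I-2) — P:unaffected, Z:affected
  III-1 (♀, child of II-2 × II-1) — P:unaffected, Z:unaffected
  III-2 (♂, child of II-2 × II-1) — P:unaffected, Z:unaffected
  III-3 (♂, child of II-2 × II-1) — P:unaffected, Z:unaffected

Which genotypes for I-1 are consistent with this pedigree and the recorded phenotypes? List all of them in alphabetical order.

I-1 ∈ {PP Zz, Pp Zz}

P/I-1 un ·: PP|Pp
P/I-2 aff ·: pp
P/II-1 un I-1×I-2: Pp
P/II-2 un ·: PP|Pp
P/II-3 un I-1×I-2: Pp
P/III-1 un II-2×II-1: PP|Pp
P/III-2 un II-2×II-1: PP|Pp
P/III-3 un II-2×II-1: PP|Pp
⇒ P over [I-1,I-2,II-1,II-2,II-3,III-1,III-2,III-3]: 32 consistent
Z/I-1 un ·: Zz
Z/I-2 aff ·: zz
Z/II-1 un I-1×I-2: Zz
Z/II-2 un ·: ZZ|Zz
Z/II-3 aff I-1×I-2: zz
Z/III-1 un II-2×II-1: ZZ|Zz
Z/III-2 un II-2×II-1: ZZ|Zz
Z/III-3 un II-2×II-1: ZZ|Zz
⇒ Z over [I-1,I-2,II-1,II-2,II-3,III-1,III-2,III-3]: 16 consistent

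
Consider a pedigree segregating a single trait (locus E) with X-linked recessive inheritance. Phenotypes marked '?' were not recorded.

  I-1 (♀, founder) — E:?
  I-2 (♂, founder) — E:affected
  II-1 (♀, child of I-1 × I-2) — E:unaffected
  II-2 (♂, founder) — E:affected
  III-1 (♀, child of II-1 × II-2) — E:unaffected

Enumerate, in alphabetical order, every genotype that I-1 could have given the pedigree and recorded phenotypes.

I-1 ∈ {X^EX^E, X^EX^e}

E/I-1 ? ·: X^EX^E|X^EX^e
E/I-2 aff ·: X^eY
E/II-1 un I-1×I-2: X^EX^e
E/II-2 aff ·: X^eY
E/III-1 un II-1×II-2: X^EX^e
⇒ E over [I-1,I-2,II-1,II-2,III-1]: 2 consistent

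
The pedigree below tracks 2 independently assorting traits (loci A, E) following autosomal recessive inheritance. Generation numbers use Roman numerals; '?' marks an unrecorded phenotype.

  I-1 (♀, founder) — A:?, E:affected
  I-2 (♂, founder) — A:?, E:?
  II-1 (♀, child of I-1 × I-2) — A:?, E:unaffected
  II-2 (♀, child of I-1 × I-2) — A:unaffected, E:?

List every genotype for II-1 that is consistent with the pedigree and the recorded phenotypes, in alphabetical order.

A/I-1 ? ·: AA|Aa|aa
A/I-2 ? ·: AA|Aa|aa
A/II-1 ? I-1×I-2: AA|Aa|aa
A/II-2 un I-1×I-2: AA|Aa
⇒ A over [I-1,I-2,II-1,II-2]: 21 consistent
E/I-1 aff ·: ee
E/I-2 ? ·: EE|Ee
E/II-1 un I-1×I-2: Ee
E/II-2 ? I-1×I-2: Ee|ee
⇒ E over [I-1,I-2,II-1,II-2]: 3 consistent

II-1 ∈ {AA Ee, Aa Ee, aa Ee}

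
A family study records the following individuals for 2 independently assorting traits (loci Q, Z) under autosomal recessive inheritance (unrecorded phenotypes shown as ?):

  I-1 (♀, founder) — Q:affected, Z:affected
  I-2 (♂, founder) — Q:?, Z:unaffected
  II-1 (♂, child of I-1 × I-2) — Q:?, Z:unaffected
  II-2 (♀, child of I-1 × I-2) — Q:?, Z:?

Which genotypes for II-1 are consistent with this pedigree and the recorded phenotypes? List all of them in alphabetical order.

Q/I-1 aff ·: qq
Q/I-2 ? ·: QQ|Qq|qq
Q/II-1 ? I-1×I-2: Qq|qq
Q/II-2 ? I-1×I-2: Qq|qq
⇒ Q over [I-1,I-2,II-1,II-2]: 6 consistent
Z/I-1 aff ·: zz
Z/I-2 un ·: ZZ|Zz
Z/II-1 un I-1×I-2: Zz
Z/II-2 ? I-1×I-2: Zz|zz
⇒ Z over [I-1,I-2,II-1,II-2]: 3 consistent

II-1 ∈ {Qq Zz, qq Zz}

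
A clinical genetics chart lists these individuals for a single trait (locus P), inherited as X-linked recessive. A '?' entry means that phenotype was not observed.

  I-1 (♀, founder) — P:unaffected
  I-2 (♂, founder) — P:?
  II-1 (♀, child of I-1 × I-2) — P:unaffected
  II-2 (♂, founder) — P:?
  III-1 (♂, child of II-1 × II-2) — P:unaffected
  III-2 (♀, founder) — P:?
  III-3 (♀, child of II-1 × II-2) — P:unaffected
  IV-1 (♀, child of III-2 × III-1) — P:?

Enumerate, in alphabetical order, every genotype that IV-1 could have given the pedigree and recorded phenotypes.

P/I-1 un ·: X^PX^P|X^PX^p
P/I-2 ? ·: X^PY|X^pY
P/II-1 un I-1×I-2: X^PX^P|X^PX^p
P/II-2 ? ·: X^PY|X^pY
P/III-1 un II-1×II-2: X^PY
P/III-2 ? ·: X^PX^P|X^PX^p|X^pX^p
P/III-3 un II-1×II-2: X^PX^P|X^PX^p
P/IV-1 ? III-2×III-1: X^PX^P|X^PX^p
⇒ P over [I-1,I-2,II-1,II-2,III-1,III-2,III-3,IV-1]: 52 consistent

IV-1 ∈ {X^PX^P, X^PX^p}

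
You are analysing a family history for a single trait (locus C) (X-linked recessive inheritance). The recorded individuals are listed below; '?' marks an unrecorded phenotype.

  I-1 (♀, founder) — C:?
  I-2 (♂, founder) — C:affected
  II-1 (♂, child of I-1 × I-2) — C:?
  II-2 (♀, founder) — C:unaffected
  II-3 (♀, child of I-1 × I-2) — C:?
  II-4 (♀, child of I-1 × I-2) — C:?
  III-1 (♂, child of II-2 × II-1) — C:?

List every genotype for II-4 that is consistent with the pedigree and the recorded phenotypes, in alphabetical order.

II-4 ∈ {X^CX^c, X^cX^c}

C/I-1 ? ·: X^CX^C|X^CX^c|X^cX^c
C/I-2 aff ·: X^cY
C/II-1 ? I-1×I-2: X^CY|X^cY
C/II-2 un ·: X^CX^C|X^CX^c
C/II-3 ? I-1×I-2: X^CX^c|X^cX^c
C/II-4 ? I-1×I-2: X^CX^c|X^cX^c
C/III-1 ? II-2×II-1: X^CY|X^cY
⇒ C over [I-1,I-2,II-1,II-2,II-3,II-4,III-1]: 30 consistent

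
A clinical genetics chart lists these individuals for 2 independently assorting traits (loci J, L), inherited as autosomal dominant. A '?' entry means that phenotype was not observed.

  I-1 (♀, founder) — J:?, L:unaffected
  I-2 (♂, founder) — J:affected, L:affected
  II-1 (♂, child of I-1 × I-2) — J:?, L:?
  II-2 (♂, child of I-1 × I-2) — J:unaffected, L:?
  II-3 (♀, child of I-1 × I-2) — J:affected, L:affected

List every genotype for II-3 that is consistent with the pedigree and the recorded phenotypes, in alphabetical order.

II-3 ∈ {JJ Ll, Jj Ll}

J/I-1 ? ·: jj|Jj
J/I-2 aff ·: Jj
J/II-1 ? I-1×I-2: jj|Jj|JJ
J/II-2 un I-1×I-2: jj
J/II-3 aff I-1×I-2: Jj|JJ
⇒ J over [I-1,I-2,II-1,II-2,II-3]: 8 consistent
L/I-1 un ·: ll
L/I-2 aff ·: Ll|LL
L/II-1 ? I-1×I-2: ll|Ll
L/II-2 ? I-1×I-2: ll|Ll
L/II-3 aff I-1×I-2: Ll
⇒ L over [I-1,I-2,II-1,II-2,II-3]: 5 consistent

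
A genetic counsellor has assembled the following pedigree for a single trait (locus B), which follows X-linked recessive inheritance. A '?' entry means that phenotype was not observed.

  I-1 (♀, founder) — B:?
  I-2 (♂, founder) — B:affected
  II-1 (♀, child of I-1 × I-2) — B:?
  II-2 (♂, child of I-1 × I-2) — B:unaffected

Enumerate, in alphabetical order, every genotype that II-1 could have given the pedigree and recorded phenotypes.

B/I-1 ? ·: X^BX^B|X^BX^b
B/I-2 aff ·: X^bY
B/II-1 ? I-1×I-2: X^BX^b|X^bX^b
B/II-2 un I-1×I-2: X^BY
⇒ B over [I-1,I-2,II-1,II-2]: 3 consistent

II-1 ∈ {X^BX^b, X^bX^b}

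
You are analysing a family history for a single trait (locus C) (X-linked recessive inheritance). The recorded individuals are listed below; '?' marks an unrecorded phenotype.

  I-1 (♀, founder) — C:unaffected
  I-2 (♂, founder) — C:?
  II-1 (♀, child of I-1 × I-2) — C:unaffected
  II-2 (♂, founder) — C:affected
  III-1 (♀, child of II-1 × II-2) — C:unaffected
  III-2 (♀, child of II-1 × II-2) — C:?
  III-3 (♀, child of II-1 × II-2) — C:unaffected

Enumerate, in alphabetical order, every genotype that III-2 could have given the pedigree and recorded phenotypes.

III-2 ∈ {X^CX^c, X^cX^c}

C/I-1 un ·: X^CX^C|X^CX^c
C/I-2 ? ·: X^CY|X^cY
C/II-1 un I-1×I-2: X^CX^C|X^CX^c
C/II-2 aff ·: X^cY
C/III-1 un II-1×II-2: X^CX^c
C/III-2 ? II-1×II-2: X^CX^c|X^cX^c
C/III-3 un II-1×II-2: X^CX^c
⇒ C over [I-1,I-2,II-1,II-2,III-1,III-2,III-3]: 8 consistent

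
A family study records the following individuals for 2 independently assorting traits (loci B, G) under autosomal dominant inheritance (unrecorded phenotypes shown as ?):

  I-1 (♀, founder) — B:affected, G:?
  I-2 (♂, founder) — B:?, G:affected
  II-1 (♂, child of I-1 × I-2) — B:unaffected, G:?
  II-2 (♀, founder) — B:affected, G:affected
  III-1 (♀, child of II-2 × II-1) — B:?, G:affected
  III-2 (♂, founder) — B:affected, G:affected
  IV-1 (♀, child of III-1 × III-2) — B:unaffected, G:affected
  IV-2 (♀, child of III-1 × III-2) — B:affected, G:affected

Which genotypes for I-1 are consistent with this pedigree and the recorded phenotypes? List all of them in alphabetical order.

B/I-1 aff ·: Bb
B/I-2 ? ·: bb|Bb
B/II-1 un I-1×I-2: bb
B/II-2 aff ·: Bb|BB
B/III-1 ? II-2×II-1: bb|Bb
B/III-2 aff ·: Bb
B/IV-1 un III-1×III-2: bb
B/IV-2 aff III-1×III-2: Bb|BB
⇒ B over [I-1,I-2,II-1,II-2,III-1,III-2,IV-1,IV-2]: 10 consistent
G/I-1 ? ·: gg|Gg|GG
G/I-2 aff ·: Gg|GG
G/II-1 ? I-1×I-2: gg|Gg|GG
G/II-2 aff ·: Gg|GG
G/III-1 aff II-2×II-1: Gg|GG
G/III-2 aff ·: Gg|GG
G/IV-1 aff III-1×III-2: Gg|GG
G/IV-2 aff III-1×III-2: Gg|GG
⇒ G over [I-1,I-2,II-1,II-2,III-1,III-2,IV-1,IV-2]: 234 consistent

I-1 ∈ {Bb GG, Bb Gg, Bb gg}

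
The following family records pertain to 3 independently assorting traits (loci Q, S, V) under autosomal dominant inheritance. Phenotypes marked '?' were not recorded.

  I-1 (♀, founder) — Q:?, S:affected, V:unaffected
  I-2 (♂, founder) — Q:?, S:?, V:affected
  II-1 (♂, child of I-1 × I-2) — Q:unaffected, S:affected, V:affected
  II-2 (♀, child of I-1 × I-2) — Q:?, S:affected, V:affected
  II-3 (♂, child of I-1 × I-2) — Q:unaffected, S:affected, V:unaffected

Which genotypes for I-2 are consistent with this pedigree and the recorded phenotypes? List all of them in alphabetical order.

Q/I-1 ? ·: qq|Qq
Q/I-2 ? ·: qq|Qq
Q/II-1 un I-1×I-2: qq
Q/II-2 ? I-1×I-2: qq|Qq|QQ
Q/II-3 un I-1×I-2: qq
⇒ Q over [I-1,I-2,II-1,II-2,II-3]: 8 consistent
S/I-1 aff ·: Ss|SS
S/I-2 ? ·: ss|Ss|SS
S/II-1 aff I-1×I-2: Ss|SS
S/II-2 aff I-1×I-2: Ss|SS
S/II-3 aff I-1×I-2: Ss|SS
⇒ S over [I-1,I-2,II-1,II-2,II-3]: 27 consistent
V/I-1 un ·: vv
V/I-2 aff ·: Vv
V/II-1 aff I-1×I-2: Vv
V/II-2 aff I-1×I-2: Vv
V/II-3 un I-1×I-2: vv
⇒ V over [I-1,I-2,II-1,II-2,II-3]: 1 consistent

I-2 ∈ {Qq SS Vv, Qq Ss Vv, Qq ss Vv, qq SS Vv, qq Ss Vv, qq ss Vv}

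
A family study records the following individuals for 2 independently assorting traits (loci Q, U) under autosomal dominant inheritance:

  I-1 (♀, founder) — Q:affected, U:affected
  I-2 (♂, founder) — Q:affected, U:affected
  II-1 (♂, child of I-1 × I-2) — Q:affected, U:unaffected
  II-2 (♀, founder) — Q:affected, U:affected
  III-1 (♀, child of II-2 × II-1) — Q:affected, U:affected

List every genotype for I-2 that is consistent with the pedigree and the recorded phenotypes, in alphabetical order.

I-2 ∈ {QQ Uu, Qq Uu}

Q/I-1 aff ·: Qq|QQ
Q/I-2 aff ·: Qq|QQ
Q/II-1 aff I-1×I-2: Qq|QQ
Q/II-2 aff ·: Qq|QQ
Q/III-1 aff II-2×II-1: Qq|QQ
⇒ Q over [I-1,I-2,II-1,II-2,III-1]: 24 consistent
U/I-1 aff ·: Uu
U/I-2 aff ·: Uu
U/II-1 un I-1×I-2: uu
U/II-2 aff ·: Uu|UU
U/III-1 aff II-2×II-1: Uu
⇒ U over [I-1,I-2,II-1,II-2,III-1]: 2 consistent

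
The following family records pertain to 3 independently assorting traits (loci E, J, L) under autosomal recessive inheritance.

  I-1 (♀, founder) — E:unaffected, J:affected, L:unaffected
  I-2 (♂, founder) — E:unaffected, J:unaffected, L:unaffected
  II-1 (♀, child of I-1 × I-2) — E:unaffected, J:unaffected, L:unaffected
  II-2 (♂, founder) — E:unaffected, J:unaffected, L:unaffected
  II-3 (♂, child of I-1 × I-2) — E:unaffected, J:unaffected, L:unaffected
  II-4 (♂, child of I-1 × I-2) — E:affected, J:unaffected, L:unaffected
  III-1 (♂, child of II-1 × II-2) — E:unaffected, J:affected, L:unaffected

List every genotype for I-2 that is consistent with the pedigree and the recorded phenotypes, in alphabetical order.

I-2 ∈ {Ee JJ LL, Ee JJ Ll, Ee Jj LL, Ee Jj Ll}

E/I-1 un ·: Ee
E/I-2 un ·: Ee
E/II-1 un I-1×I-2: EE|Ee
E/II-2 un ·: EE|Ee
E/II-3 un I-1×I-2: EE|Ee
E/II-4 aff I-1×I-2: ee
E/III-1 un II-1×II-2: EE|Ee
⇒ E over [I-1,I-2,II-1,II-2,II-3,II-4,III-1]: 14 consistent
J/I-1 aff ·: jj
J/I-2 un ·: JJ|Jj
J/II-1 un I-1×I-2: Jj
J/II-2 un ·: Jj
J/II-3 un I-1×I-2: Jj
J/II-4 un I-1×I-2: Jj
J/III-1 aff II-1×II-2: jj
⇒ J over [I-1,I-2,II-1,II-2,II-3,II-4,III-1]: 2 consistent
L/I-1 un ·: LL|Ll
L/I-2 un ·: LL|Ll
L/II-1 un I-1×I-2: LL|Ll
L/II-2 un ·: LL|Ll
L/II-3 un I-1×I-2: LL|Ll
L/II-4 un I-1×I-2: LL|Ll
L/III-1 un II-1×II-2: LL|Ll
⇒ L over [I-1,I-2,II-1,II-2,II-3,II-4,III-1]: 87 consistent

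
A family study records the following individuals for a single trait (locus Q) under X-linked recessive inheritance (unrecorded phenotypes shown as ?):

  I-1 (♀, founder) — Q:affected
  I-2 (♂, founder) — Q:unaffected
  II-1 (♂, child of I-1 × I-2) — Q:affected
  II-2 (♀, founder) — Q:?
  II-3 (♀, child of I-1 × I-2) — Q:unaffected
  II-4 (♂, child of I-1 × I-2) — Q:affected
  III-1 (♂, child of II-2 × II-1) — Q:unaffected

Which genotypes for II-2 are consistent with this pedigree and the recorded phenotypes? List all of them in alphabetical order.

Q/I-1 aff ·: X^qX^q
Q/I-2 un ·: X^QY
Q/II-1 aff I-1×I-2: X^qY
Q/II-2 ? ·: X^QX^Q|X^QX^q
Q/II-3 un I-1×I-2: X^QX^q
Q/II-4 aff I-1×I-2: X^qY
Q/III-1 un II-2×II-1: X^QY
⇒ Q over [I-1,I-2,II-1,II-2,II-3,II-4,III-1]: 2 consistent

II-2 ∈ {X^QX^Q, X^QX^q}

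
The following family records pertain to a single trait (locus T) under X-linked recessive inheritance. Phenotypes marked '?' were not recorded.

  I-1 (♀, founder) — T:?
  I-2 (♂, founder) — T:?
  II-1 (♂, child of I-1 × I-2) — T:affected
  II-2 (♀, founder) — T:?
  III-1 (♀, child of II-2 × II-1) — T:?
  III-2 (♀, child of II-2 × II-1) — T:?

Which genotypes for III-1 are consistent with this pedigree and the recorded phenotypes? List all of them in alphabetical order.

T/I-1 ? ·: X^TX^t|X^tX^t
T/I-2 ? ·: X^TY|X^tY
T/II-1 aff I-1×I-2: X^tY
T/II-2 ? ·: X^TX^T|X^TX^t|X^tX^t
T/III-1 ? II-2×II-1: X^TX^t|X^tX^t
T/III-2 ? II-2×II-1: X^TX^t|X^tX^t
⇒ T over [I-1,I-2,II-1,II-2,III-1,III-2]: 24 consistent

III-1 ∈ {X^TX^t, X^tX^t}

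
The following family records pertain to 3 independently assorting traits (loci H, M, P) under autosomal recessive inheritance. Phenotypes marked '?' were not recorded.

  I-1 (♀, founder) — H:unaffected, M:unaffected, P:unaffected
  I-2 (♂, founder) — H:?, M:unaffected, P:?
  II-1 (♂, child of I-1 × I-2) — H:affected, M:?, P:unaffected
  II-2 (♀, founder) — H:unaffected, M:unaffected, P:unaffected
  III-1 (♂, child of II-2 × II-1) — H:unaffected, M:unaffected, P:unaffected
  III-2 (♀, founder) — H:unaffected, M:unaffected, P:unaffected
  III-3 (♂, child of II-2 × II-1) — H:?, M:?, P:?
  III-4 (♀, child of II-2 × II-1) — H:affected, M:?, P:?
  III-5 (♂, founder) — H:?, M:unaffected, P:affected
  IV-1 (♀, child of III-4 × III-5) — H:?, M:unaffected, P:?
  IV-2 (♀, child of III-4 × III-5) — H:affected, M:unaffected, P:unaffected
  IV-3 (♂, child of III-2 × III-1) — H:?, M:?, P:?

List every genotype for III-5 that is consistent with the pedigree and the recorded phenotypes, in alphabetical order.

III-5 ∈ {Hh MM pp, Hh Mm pp, hh MM pp, hh Mm pp}

H/I-1 un ·: Hh
H/I-2 ? ·: Hh|hh
H/II-1 aff I-1×I-2: hh
H/II-2 un ·: Hh
H/III-1 un II-2×II-1: Hh
H/III-2 un ·: HH|Hh
H/III-3 ? II-2×II-1: Hh|hh
H/III-4 aff II-2×II-1: hh
H/III-5 ? ·: Hh|hh
H/IV-1 ? III-4×III-5: Hh|hh
H/IV-2 aff III-4×III-5: hh
H/IV-3 ? III-2×III-1: HH|Hh|hh
⇒ H over [I-1,I-2,II-1,II-2,III-1,III-2,III-3,III-4,III-5,IV-1,IV-2,IV-3]: 60 consistent
M/I-1 un ·: MM|Mm
M/I-2 un ·: MM|Mm
M/II-1 ? I-1×I-2: MM|Mm|mm
M/II-2 un ·: MM|Mm
M/III-1 un II-2×II-1: MM|Mm
M/III-2 un ·: MM|Mm
M/III-3 ? II-2×II-1: MM|Mm|mm
M/III-4 ? II-2×II-1: MM|Mm|mm
M/III-5 un ·: MM|Mm
M/IV-1 un III-4×III-5: MM|Mm
M/IV-2 un III-4×III-5: MM|Mm
M/IV-3 ? III-2×III-1: MM|Mm|mm
⇒ M over [I-1,I-2,II-1,II-2,III-1,III-2,III-3,III-4,III-5,IV-1,IV-2,IV-3]: 2736 consistent
P/I-1 un ·: PP|Pp
P/I-2 ? ·: PP|Pp|pp
P/II-1 un I-1×I-2: PP|Pp
P/II-2 un ·: PP|Pp
P/III-1 un II-2×II-1: PP|Pp
P/III-2 un ·: PP|Pp
P/III-3 ? II-2×II-1: PP|Pp|pp
P/III-4 ? II-2×II-1: PP|Pp
P/III-5 aff ·: pp
P/IV-1 ? III-4×III-5: Pp|pp
P/IV-2 un III-4×III-5: Pp
P/IV-3 ? III-2×III-1: PP|Pp|pp
⇒ P over [I-1,I-2,II-1,II-2,III-1,III-2,III-3,III-4,III-5,IV-1,IV-2,IV-3]: 804 consistent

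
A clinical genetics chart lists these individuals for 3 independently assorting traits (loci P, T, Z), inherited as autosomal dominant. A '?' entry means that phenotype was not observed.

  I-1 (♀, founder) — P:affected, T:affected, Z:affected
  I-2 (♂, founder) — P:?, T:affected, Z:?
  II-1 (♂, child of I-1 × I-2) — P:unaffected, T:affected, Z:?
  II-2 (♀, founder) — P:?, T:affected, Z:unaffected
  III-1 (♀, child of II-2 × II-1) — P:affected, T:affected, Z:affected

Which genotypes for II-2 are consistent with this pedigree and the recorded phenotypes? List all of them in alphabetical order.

II-2 ∈ {PP TT zz, PP Tt zz, Pp TT zz, Pp Tt zz}

P/I-1 aff ·: Pp
P/I-2 ? ·: pp|Pp
P/II-1 un I-1×I-2: pp
P/II-2 ? ·: Pp|PP
P/III-1 aff II-2×II-1: Pp
⇒ P over [I-1,I-2,II-1,II-2,III-1]: 4 consistent
T/I-1 aff ·: Tt|TT
T/I-2 aff ·: Tt|TT
T/II-1 aff I-1×I-2: Tt|TT
T/II-2 aff ·: Tt|TT
T/III-1 aff II-2×II-1: Tt|TT
⇒ T over [I-1,I-2,II-1,II-2,III-1]: 24 consistent
Z/I-1 aff ·: Zz|ZZ
Z/I-2 ? ·: zz|Zz|ZZ
Z/II-1 ? I-1×I-2: Zz|ZZ
Z/II-2 un ·: zz
Z/III-1 aff II-2×II-1: Zz
⇒ Z over [I-1,I-2,II-1,II-2,III-1]: 9 consistent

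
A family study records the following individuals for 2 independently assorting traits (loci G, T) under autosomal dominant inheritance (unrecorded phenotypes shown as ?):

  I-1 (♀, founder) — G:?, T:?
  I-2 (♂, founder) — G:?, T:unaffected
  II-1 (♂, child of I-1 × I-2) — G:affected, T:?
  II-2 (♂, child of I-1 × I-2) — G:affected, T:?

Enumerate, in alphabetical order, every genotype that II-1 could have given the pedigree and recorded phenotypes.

II-1 ∈ {GG Tt, GG tt, Gg Tt, Gg tt}

G/I-1 ? ·: gg|Gg|GG
G/I-2 ? ·: gg|Gg|GG
G/II-1 aff I-1×I-2: Gg|GG
G/II-2 aff I-1×I-2: Gg|GG
⇒ G over [I-1,I-2,II-1,II-2]: 17 consistent
T/I-1 ? ·: tt|Tt|TT
T/I-2 un ·: tt
T/II-1 ? I-1×I-2: tt|Tt
T/II-2 ? I-1×I-2: tt|Tt
⇒ T over [I-1,I-2,II-1,II-2]: 6 consistent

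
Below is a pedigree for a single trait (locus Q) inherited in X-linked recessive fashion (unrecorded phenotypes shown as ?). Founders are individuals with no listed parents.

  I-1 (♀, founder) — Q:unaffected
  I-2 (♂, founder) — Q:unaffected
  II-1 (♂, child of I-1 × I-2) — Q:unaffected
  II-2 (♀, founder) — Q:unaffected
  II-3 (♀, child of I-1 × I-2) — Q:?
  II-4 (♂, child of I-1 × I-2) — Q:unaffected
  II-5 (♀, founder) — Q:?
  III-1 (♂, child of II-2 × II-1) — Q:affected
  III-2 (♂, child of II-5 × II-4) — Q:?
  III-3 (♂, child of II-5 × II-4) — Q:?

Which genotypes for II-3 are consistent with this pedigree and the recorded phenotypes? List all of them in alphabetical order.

II-3 ∈ {X^QX^Q, X^QX^q}

Q/I-1 un ·: X^QX^Q|X^QX^q
Q/I-2 un ·: X^QY
Q/II-1 un I-1×I-2: X^QY
Q/II-2 un ·: X^QX^q
Q/II-3 ? I-1×I-2: X^QX^Q|X^QX^q
Q/II-4 un I-1×I-2: X^QY
Q/II-5 ? ·: X^QX^Q|X^QX^q|X^qX^q
Q/III-1 aff II-2×II-1: X^qY
Q/III-2 ? II-5×II-4: X^QY|X^qY
Q/III-3 ? II-5×II-4: X^QY|X^qY
⇒ Q over [I-1,I-2,II-1,II-2,II-3,II-4,II-5,III-1,III-2,III-3]: 18 consistent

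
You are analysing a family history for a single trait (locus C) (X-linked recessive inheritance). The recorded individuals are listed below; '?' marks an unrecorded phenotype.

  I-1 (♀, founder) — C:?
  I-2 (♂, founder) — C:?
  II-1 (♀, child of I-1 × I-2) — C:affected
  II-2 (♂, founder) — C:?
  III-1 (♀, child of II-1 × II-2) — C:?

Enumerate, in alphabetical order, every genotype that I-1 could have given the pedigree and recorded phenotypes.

I-1 ∈ {X^CX^c, X^cX^c}

C/I-1 ? ·: X^CX^c|X^cX^c
C/I-2 ? ·: X^cY
C/II-1 aff I-1×I-2: X^cX^c
C/II-2 ? ·: X^CY|X^cY
C/III-1 ? II-1×II-2: X^CX^c|X^cX^c
⇒ C over [I-1,I-2,II-1,II-2,III-1]: 4 consistent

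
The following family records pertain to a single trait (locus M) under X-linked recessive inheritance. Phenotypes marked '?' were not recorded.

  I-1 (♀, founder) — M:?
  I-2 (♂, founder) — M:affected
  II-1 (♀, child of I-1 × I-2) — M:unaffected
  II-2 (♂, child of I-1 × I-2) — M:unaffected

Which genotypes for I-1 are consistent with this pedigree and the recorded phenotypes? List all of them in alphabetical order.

I-1 ∈ {X^MX^M, X^MX^m}

M/I-1 ? ·: X^MX^M|X^MX^m
M/I-2 aff ·: X^mY
M/II-1 un I-1×I-2: X^MX^m
M/II-2 un I-1×I-2: X^MY
⇒ M over [I-1,I-2,II-1,II-2]: 2 consistent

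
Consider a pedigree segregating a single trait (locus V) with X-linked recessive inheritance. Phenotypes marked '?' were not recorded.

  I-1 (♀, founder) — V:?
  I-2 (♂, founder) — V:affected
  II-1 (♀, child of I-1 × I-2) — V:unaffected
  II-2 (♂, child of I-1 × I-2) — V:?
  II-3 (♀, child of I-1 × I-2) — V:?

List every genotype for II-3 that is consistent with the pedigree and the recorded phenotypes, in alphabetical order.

V/I-1 ? ·: X^VX^V|X^VX^v
V/I-2 aff ·: X^vY
V/II-1 un I-1×I-2: X^VX^v
V/II-2 ? I-1×I-2: X^VY|X^vY
V/II-3 ? I-1×I-2: X^VX^v|X^vX^v
⇒ V over [I-1,I-2,II-1,II-2,II-3]: 5 consistent

II-3 ∈ {X^VX^v, X^vX^v}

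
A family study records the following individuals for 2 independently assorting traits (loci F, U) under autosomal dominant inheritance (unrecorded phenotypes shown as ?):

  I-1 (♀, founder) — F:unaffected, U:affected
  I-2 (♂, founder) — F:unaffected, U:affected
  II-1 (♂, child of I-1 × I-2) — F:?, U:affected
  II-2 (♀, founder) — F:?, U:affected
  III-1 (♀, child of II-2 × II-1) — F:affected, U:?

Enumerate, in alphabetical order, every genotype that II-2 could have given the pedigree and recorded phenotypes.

F/I-1 un ·: ff
F/I-2 un ·: ff
F/II-1 ? I-1×I-2: ff
F/II-2 ? ·: Ff|FF
F/III-1 aff II-2×II-1: Ff
⇒ F over [I-1,I-2,II-1,II-2,III-1]: 2 consistent
U/I-1 aff ·: Uu|UU
U/I-2 aff ·: Uu|UU
U/II-1 aff I-1×I-2: Uu|UU
U/II-2 aff ·: Uu|UU
U/III-1 ? II-2×II-1: uu|Uu|UU
⇒ U over [I-1,I-2,II-1,II-2,III-1]: 27 consistent

II-2 ∈ {FF UU, FF Uu, Ff UU, Ff Uu}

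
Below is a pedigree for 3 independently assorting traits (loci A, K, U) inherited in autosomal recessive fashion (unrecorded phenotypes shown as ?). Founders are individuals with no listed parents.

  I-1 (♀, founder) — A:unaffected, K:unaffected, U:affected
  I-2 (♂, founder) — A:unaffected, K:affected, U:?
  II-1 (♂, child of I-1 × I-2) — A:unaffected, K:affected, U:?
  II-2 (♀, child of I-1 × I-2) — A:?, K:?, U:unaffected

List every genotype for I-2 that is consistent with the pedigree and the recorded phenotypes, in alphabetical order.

I-2 ∈ {AA kk UU, AA kk Uu, Aa kk UU, Aa kk Uu}

A/I-1 un ·: AA|Aa
A/I-2 un ·: AA|Aa
A/II-1 un I-1×I-2: AA|Aa
A/II-2 ? I-1×I-2: AA|Aa|aa
⇒ A over [I-1,I-2,II-1,II-2]: 15 consistent
K/I-1 un ·: Kk
K/I-2 aff ·: kk
K/II-1 aff I-1×I-2: kk
K/II-2 ? I-1×I-2: Kk|kk
⇒ K over [I-1,I-2,II-1,II-2]: 2 consistent
U/I-1 aff ·: uu
U/I-2 ? ·: UU|Uu
U/II-1 ? I-1×I-2: Uu|uu
U/II-2 un I-1×I-2: Uu
⇒ U over [I-1,I-2,II-1,II-2]: 3 consistent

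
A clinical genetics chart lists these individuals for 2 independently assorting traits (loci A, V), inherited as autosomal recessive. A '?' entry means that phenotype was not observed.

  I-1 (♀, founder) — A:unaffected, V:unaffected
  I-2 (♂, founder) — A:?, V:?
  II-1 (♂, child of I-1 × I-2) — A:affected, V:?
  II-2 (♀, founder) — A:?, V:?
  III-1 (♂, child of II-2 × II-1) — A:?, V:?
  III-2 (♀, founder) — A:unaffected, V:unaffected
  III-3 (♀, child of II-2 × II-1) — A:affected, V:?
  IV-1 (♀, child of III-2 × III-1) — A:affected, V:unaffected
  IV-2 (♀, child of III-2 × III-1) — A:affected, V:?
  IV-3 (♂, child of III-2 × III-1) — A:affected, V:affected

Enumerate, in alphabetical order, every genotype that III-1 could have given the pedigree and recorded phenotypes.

A/I-1 un ·: Aa
A/I-2 ? ·: Aa|aa
A/II-1 aff I-1×I-2: aa
A/II-2 ? ·: Aa|aa
A/III-1 ? II-2×II-1: Aa|aa
A/III-2 un ·: Aa
A/III-3 aff II-2×II-1: aa
A/IV-1 aff III-2×III-1: aa
A/IV-2 aff III-2×III-1: aa
A/IV-3 aff III-2×III-1: aa
⇒ A over [I-1,I-2,II-1,II-2,III-1,III-2,III-3,IV-1,IV-2,IV-3]: 6 consistent
V/I-1 un ·: VV|Vv
V/I-2 ? ·: VV|Vv|vv
V/II-1 ? I-1×I-2: VV|Vv|vv
V/II-2 ? ·: VV|Vv|vv
V/III-1 ? II-2×II-1: Vv|vv
V/III-2 un ·: Vv
V/III-3 ? II-2×II-1: VV|Vv|vv
V/IV-1 un III-2×III-1: VV|Vv
V/IV-2 ? III-2×III-1: VV|Vv|vv
V/IV-3 aff III-2×III-1: vv
⇒ V over [I-1,I-2,II-1,II-2,III-1,III-2,III-3,IV-1,IV-2,IV-3]: 380 consistent

III-1 ∈ {Aa Vv, Aa vv, aa Vv, aa vv}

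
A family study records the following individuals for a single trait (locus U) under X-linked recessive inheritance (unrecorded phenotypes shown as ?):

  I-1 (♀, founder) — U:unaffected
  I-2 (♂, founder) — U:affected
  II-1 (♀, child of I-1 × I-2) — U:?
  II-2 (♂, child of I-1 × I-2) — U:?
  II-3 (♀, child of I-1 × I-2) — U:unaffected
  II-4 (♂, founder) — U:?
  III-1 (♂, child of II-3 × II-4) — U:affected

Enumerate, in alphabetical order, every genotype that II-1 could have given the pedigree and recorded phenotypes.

U/I-1 un ·: X^UX^U|X^UX^u
U/I-2 aff ·: X^uY
U/II-1 ? I-1×I-2: X^UX^u|X^uX^u
U/II-2 ? I-1×I-2: X^UY|X^uY
U/II-3 un I-1×I-2: X^UX^u
U/II-4 ? ·: X^UY|X^uY
U/III-1 aff II-3×II-4: X^uY
⇒ U over [I-1,I-2,II-1,II-2,II-3,II-4,III-1]: 10 consistent

II-1 ∈ {X^UX^u, X^uX^u}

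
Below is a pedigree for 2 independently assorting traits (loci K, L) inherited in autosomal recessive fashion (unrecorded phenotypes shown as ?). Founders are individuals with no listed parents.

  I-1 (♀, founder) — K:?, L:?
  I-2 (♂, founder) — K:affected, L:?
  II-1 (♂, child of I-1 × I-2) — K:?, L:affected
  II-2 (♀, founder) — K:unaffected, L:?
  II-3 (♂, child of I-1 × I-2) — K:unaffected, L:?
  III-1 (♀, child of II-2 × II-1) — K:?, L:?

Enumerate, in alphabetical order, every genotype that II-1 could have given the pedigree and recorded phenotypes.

K/I-1 ? ·: KK|Kk
K/I-2 aff ·: kk
K/II-1 ? I-1×I-2: Kk|kk
K/II-2 un ·: KK|Kk
K/II-3 un I-1×I-2: Kk
K/III-1 ? II-2×II-1: KK|Kk|kk
⇒ K over [I-1,I-2,II-1,II-2,II-3,III-1]: 13 consistent
L/I-1 ? ·: Ll|ll
L/I-2 ? ·: Ll|ll
L/II-1 aff I-1×I-2: ll
L/II-2 ? ·: LL|Ll|ll
L/II-3 ? I-1×I-2: LL|Ll|ll
L/III-1 ? II-2×II-1: Ll|ll
⇒ L over [I-1,I-2,II-1,II-2,II-3,III-1]: 32 consistent

II-1 ∈ {Kk ll, kk ll}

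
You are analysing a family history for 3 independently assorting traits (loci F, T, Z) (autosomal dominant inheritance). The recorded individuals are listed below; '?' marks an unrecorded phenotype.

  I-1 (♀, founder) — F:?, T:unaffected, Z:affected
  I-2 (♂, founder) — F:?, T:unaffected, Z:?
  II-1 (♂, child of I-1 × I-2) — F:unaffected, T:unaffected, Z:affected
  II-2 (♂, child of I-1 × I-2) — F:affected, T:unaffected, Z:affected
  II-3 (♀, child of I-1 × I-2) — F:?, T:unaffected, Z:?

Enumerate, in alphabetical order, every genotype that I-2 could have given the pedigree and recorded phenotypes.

F/I-1 ? ·: ff|Ff
F/I-2 ? ·: ff|Ff
F/II-1 un I-1×I-2: ff
F/II-2 aff I-1×I-2: Ff|FF
F/II-3 ? I-1×I-2: ff|Ff|FF
⇒ F over [I-1,I-2,II-1,II-2,II-3]: 10 consistent
T/I-1 un ·: tt
T/I-2 un ·: tt
T/II-1 un I-1×I-2: tt
T/II-2 un I-1×I-2: tt
T/II-3 un I-1×I-2: tt
⇒ T over [I-1,I-2,II-1,II-2,II-3]: 1 consistent
Z/I-1 aff ·: Zz|ZZ
Z/I-2 ? ·: zz|Zz|ZZ
Z/II-1 aff I-1×I-2: Zz|ZZ
Z/II-2 aff I-1×I-2: Zz|ZZ
Z/II-3 ? I-1×I-2: zz|Zz|ZZ
⇒ Z over [I-1,I-2,II-1,II-2,II-3]: 32 consistent

I-2 ∈ {Ff tt ZZ, Ff tt Zz, Ff tt zz, ff tt ZZ, ff tt Zz, ff tt zz}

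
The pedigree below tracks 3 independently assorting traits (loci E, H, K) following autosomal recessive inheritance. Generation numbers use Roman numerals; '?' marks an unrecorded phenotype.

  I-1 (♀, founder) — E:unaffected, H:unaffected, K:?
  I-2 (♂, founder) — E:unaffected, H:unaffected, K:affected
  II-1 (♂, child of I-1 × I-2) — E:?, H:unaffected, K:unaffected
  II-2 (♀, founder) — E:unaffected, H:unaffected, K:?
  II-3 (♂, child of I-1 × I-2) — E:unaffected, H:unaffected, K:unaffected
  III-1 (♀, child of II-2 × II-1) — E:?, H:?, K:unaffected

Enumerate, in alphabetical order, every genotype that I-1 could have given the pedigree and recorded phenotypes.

I-1 ∈ {EE HH KK, EE HH Kk, EE Hh KK, EE Hh Kk, Ee HH KK, Ee HH Kk, Ee Hh KK, Ee Hh Kk}

E/I-1 un ·: EE|Ee
E/I-2 un ·: EE|Ee
E/II-1 ? I-1×I-2: EE|Ee|ee
E/II-2 un ·: EE|Ee
E/II-3 un I-1×I-2: EE|Ee
E/III-1 ? II-2×II-1: EE|Ee|ee
⇒ E over [I-1,I-2,II-1,II-2,II-3,III-1]: 57 consistent
H/I-1 un ·: HH|Hh
H/I-2 un ·: HH|Hh
H/II-1 un I-1×I-2: HH|Hh
H/II-2 un ·: HH|Hh
H/II-3 un I-1×I-2: HH|Hh
H/III-1 ? II-2×II-1: HH|Hh|hh
⇒ H over [I-1,I-2,II-1,II-2,II-3,III-1]: 51 consistent
K/I-1 ? ·: KK|Kk
K/I-2 aff ·: kk
K/II-1 un I-1×I-2: Kk
K/II-2 ? ·: KK|Kk|kk
K/II-3 un I-1×I-2: Kk
K/III-1 un II-2×II-1: KK|Kk
⇒ K over [I-1,I-2,II-1,II-2,II-3,III-1]: 10 consistent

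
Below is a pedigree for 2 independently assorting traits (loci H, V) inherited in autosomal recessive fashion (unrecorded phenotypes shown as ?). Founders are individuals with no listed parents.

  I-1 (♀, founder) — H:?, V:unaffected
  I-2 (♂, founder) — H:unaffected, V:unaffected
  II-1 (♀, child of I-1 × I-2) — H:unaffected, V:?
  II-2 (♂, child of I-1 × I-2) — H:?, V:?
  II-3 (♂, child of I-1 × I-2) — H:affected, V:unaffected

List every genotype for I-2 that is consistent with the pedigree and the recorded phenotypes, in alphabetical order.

I-2 ∈ {Hh VV, Hh Vv}

H/I-1 ? ·: Hh|hh
H/I-2 un ·: Hh
H/II-1 un I-1×I-2: HH|Hh
H/II-2 ? I-1×I-2: HH|Hh|hh
H/II-3 aff I-1×I-2: hh
⇒ H over [I-1,I-2,II-1,II-2,II-3]: 8 consistent
V/I-1 un ·: VV|Vv
V/I-2 un ·: VV|Vv
V/II-1 ? I-1×I-2: VV|Vv|vv
V/II-2 ? I-1×I-2: VV|Vv|vv
V/II-3 un I-1×I-2: VV|Vv
⇒ V over [I-1,I-2,II-1,II-2,II-3]: 35 consistent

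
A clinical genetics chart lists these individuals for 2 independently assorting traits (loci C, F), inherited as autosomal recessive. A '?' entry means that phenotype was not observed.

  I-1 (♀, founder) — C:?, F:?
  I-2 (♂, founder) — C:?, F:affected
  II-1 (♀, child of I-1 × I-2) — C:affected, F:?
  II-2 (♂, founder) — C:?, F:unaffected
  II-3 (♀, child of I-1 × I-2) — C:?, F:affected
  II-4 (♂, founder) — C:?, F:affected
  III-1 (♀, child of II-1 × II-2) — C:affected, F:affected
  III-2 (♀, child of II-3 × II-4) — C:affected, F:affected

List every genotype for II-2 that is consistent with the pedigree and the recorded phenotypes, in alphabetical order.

II-2 ∈ {Cc Ff, cc Ff}

C/I-1 ? ·: Cc|cc
C/I-2 ? ·: Cc|cc
C/II-1 aff I-1×I-2: cc
C/II-2 ? ·: Cc|cc
C/II-3 ? I-1×I-2: Cc|cc
C/II-4 ? ·: Cc|cc
C/III-1 aff II-1×II-2: cc
C/III-2 aff II-3×II-4: cc
⇒ C over [I-1,I-2,II-1,II-2,II-3,II-4,III-1,III-2]: 28 consistent
F/I-1 ? ·: Ff|ff
F/I-2 aff ·: ff
F/II-1 ? I-1×I-2: Ff|ff
F/II-2 un ·: Ff
F/II-3 aff I-1×I-2: ff
F/II-4 aff ·: ff
F/III-1 aff II-1×II-2: ff
F/III-2 aff II-3×II-4: ff
⇒ F over [I-1,I-2,II-1,II-2,II-3,II-4,III-1,III-2]: 3 consistent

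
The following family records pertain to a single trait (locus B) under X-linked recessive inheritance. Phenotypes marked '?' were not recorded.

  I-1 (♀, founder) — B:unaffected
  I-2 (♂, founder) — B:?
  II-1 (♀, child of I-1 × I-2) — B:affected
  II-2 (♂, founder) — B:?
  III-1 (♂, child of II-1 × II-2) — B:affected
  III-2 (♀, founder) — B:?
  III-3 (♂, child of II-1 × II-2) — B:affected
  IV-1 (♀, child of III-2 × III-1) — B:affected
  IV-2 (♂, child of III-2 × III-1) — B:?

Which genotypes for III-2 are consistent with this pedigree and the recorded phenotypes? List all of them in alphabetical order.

B/I-1 un ·: X^BX^b
B/I-2 ? ·: X^bY
B/II-1 aff I-1×I-2: X^bX^b
B/II-2 ? ·: X^BY|X^bY
B/III-1 aff II-1×II-2: X^bY
B/III-2 ? ·: X^BX^b|X^bX^b
B/III-3 aff II-1×II-2: X^bY
B/IV-1 aff III-2×III-1: X^bX^b
B/IV-2 ? III-2×III-1: X^BY|X^bY
⇒ B over [I-1,I-2,II-1,II-2,III-1,III-2,III-3,IV-1,IV-2]: 6 consistent

III-2 ∈ {X^BX^b, X^bX^b}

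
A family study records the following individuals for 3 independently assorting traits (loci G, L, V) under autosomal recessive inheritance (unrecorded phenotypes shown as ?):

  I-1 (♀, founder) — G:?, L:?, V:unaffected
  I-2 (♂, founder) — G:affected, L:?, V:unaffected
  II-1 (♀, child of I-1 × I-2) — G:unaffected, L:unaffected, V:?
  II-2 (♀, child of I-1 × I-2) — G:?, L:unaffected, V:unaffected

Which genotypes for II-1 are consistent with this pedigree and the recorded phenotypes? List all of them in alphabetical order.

II-1 ∈ {Gg LL VV, Gg LL Vv, Gg LL vv, Gg Ll VV, Gg Ll Vv, Gg Ll vv}

G/I-1 ? ·: GG|Gg
G/I-2 aff ·: gg
G/II-1 un I-1×I-2: Gg
G/II-2 ? I-1×I-2: Gg|gg
⇒ G over [I-1,I-2,II-1,II-2]: 3 consistent
L/I-1 ? ·: LL|Ll|ll
L/I-2 ? ·: LL|Ll|ll
L/II-1 un I-1×I-2: LL|Ll
L/II-2 un I-1×I-2: LL|Ll
⇒ L over [I-1,I-2,II-1,II-2]: 17 consistent
V/I-1 un ·: VV|Vv
V/I-2 un ·: VV|Vv
V/II-1 ? I-1×I-2: VV|Vv|vv
V/II-2 un I-1×I-2: VV|Vv
⇒ V over [I-1,I-2,II-1,II-2]: 15 consistent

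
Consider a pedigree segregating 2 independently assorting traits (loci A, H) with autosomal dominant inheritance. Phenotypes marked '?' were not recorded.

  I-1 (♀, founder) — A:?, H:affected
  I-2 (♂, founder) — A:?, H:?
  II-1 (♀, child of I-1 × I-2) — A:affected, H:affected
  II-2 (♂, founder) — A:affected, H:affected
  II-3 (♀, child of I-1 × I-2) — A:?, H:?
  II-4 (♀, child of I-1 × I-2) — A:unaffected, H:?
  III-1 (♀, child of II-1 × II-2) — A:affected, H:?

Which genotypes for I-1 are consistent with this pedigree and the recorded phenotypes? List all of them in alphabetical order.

I-1 ∈ {Aa HH, Aa Hh, aa HH, aa Hh}

A/I-1 ? ·: aa|Aa
A/I-2 ? ·: aa|Aa
A/II-1 aff I-1×I-2: Aa|AA
A/II-2 aff ·: Aa|AA
A/II-3 ? I-1×I-2: aa|Aa|AA
A/II-4 un I-1×I-2: aa
A/III-1 aff II-1×II-2: Aa|AA
⇒ A over [I-1,I-2,II-1,II-2,II-3,II-4,III-1]: 37 consistent
H/I-1 aff ·: Hh|HH
H/I-2 ? ·: hh|Hh|HH
H/II-1 aff I-1×I-2: Hh|HH
H/II-2 aff ·: Hh|HH
H/II-3 ? I-1×I-2: hh|Hh|HH
H/II-4 ? I-1×I-2: hh|Hh|HH
H/III-1 ? II-1×II-2: hh|Hh|HH
⇒ H over [I-1,I-2,II-1,II-2,II-3,II-4,III-1]: 164 consistent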